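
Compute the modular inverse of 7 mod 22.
19

gcd(7, 22) = 1, so the inverse exists.
Extended Euclidean algorithm on (22, 7):
22 = 3 × 7 + 1  ⟹  1 = (1)·22 + (-3)·7
So (-3)·7 ≡ 1 (mod 22), i.e. 7^(-1) ≡ -3 ≡ 19 (mod 22).
Check: 7 × 19 = 133 ≡ 1 (mod 22)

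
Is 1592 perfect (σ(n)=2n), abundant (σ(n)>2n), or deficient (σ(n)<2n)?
deficient

Proper divisors of 1592: sum = 1 + 2 + 4 + 8 + 199 + 398 + 796 = 1408
Since 1408 < 1592, 1592 is deficient.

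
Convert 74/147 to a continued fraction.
[0; 1, 1, 73]

Euclidean algorithm steps:
74 = 0 × 147 + 74
147 = 1 × 74 + 73
74 = 1 × 73 + 1
73 = 73 × 1 + 0
Continued fraction: [0; 1, 1, 73]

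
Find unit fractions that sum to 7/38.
1/6 + 1/57

Greedy algorithm:
7/38: ceiling(38/7) = 6, use 1/6
1/57: ceiling(57/1) = 57, use 1/57
Result: 7/38 = 1/6 + 1/57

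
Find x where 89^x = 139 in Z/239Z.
17

Baby-step giant-step with step n = ⌈√239⌉ = 16.
Baby steps 89^j mod 239 (j:value) for j=0..15: 0:1, 1:89, 2:34, 3:158, 4:200, 5:114, 6:108, 7:52, 8:87, 9:95, 10:90, 11:123, 12:192, 13:119, 14:75, 15:222.
Giant-step multiplier: 89^(-16) ≡ 89^(238-16) = 89^222 ≡ 121 (mod 239).
Giant steps γ_i = 139·121^i mod 239: γ_0=139, γ_1=89 (in table at j=1).
x = i·n + j = 1·16 + 1 = 17.
Check: 89^17 ≡ 139 (mod 239).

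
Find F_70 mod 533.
273

Matrix identity: Q^n = [[F_(n+1), F_n], [F_n, F_(n-1)]] with Q = [[1,1],[1,0]].
n = 70 = 1000110₂. Square-and-multiply, entries mod 533:
Q^1 = [[1,1],[1,0]]
Q^2 = (Q^1)² = [[2,1],[1,1]]
Q^4 = (Q^2)² = [[5,3],[3,2]]
Q^8 = (Q^4)² = [[34,21],[21,13]]
Q^17 = (Q^8)²·Q = [[452,531],[531,454]]
Q^35 = (Q^17)²·Q = [[489,169],[169,320]]
Q^70 = (Q^35)² = [[116,273],[273,376]]
F_70 mod 533 = Q^70[0][1] = 273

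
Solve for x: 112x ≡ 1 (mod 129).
91

gcd(112, 129) = 1, so the inverse exists.
Extended Euclidean algorithm on (129, 112):
129 = 1 × 112 + 17  ⟹  17 = (1)·129 + (-1)·112
112 = 6 × 17 + 10  ⟹  10 = (-6)·129 + (7)·112
17 = 1 × 10 + 7  ⟹  7 = (7)·129 + (-8)·112
10 = 1 × 7 + 3  ⟹  3 = (-13)·129 + (15)·112
7 = 2 × 3 + 1  ⟹  1 = (33)·129 + (-38)·112
So (-38)·112 ≡ 1 (mod 129), i.e. 112^(-1) ≡ -38 ≡ 91 (mod 129).
Check: 112 × 91 = 10192 ≡ 1 (mod 129)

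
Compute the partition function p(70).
4087968

p(n) counts ways to write n as a sum of positive integers (order ignored).
Euler's pentagonal recurrence: p(k) = p(k-1) + p(k-2) - p(k-5) - p(k-7) + p(k-12) + p(k-15) - ... (offsets j(3j∓1)/2, signs ++--, p(0)=1, p(<0)=0).
DP table for k = 0..69: p(0)=1, p(1)=1, p(2)=2, p(3)=3, p(4)=5, p(5)=7, p(6)=11, p(7)=15, p(8)=22, p(9)=30, p(10)=42, p(11)=56, p(12)=77, p(13)=101, p(14)=135, p(15)=176, p(16)=231, p(17)=297, p(18)=385, p(19)=490, p(20)=627, p(21)=792, p(22)=1002, p(23)=1255, p(24)=1575, p(25)=1958, p(26)=2436, p(27)=3010, p(28)=3718, p(29)=4565, p(30)=5604, p(31)=6842, p(32)=8349, p(33)=10143, p(34)=12310, p(35)=14883, p(36)=17977, p(37)=21637, p(38)=26015, p(39)=31185, p(40)=37338, p(41)=44583, p(42)=53174, p(43)=63261, p(44)=75175, p(45)=89134, p(46)=105558, p(47)=124754, p(48)=147273, p(49)=173525, p(50)=204226, p(51)=239943, p(52)=281589, p(53)=329931, p(54)=386155, p(55)=451276, p(56)=526823, p(57)=614154, p(58)=715220, p(59)=831820, p(60)=966467, p(61)=1121505, p(62)=1300156, p(63)=1505499, p(64)=1741630, p(65)=2012558, p(66)=2323520, p(67)=2679689, p(68)=3087735, p(69)=3554345.
Final step: p(70) = p(69) + p(68) - p(65) - p(63) + p(58) + p(55) - p(48) - p(44) + p(35) + p(30) - p(19) - p(13) + p(0)
= 3554345 + 3087735 - 2012558 - 1505499 + 715220 + 451276 - 147273 - 75175 + 14883 + 5604 - 490 - 101 + 1
= 4087968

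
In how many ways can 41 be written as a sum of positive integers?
44583

p(n) counts ways to write n as a sum of positive integers (order ignored).
Euler's pentagonal recurrence: p(k) = p(k-1) + p(k-2) - p(k-5) - p(k-7) + p(k-12) + p(k-15) - ... (offsets j(3j∓1)/2, signs ++--, p(0)=1, p(<0)=0).
DP table for k = 0..40: p(0)=1, p(1)=1, p(2)=2, p(3)=3, p(4)=5, p(5)=7, p(6)=11, p(7)=15, p(8)=22, p(9)=30, p(10)=42, p(11)=56, p(12)=77, p(13)=101, p(14)=135, p(15)=176, p(16)=231, p(17)=297, p(18)=385, p(19)=490, p(20)=627, p(21)=792, p(22)=1002, p(23)=1255, p(24)=1575, p(25)=1958, p(26)=2436, p(27)=3010, p(28)=3718, p(29)=4565, p(30)=5604, p(31)=6842, p(32)=8349, p(33)=10143, p(34)=12310, p(35)=14883, p(36)=17977, p(37)=21637, p(38)=26015, p(39)=31185, p(40)=37338.
Final step: p(41) = p(40) + p(39) - p(36) - p(34) + p(29) + p(26) - p(19) - p(15) + p(6) + p(1)
= 37338 + 31185 - 17977 - 12310 + 4565 + 2436 - 490 - 176 + 11 + 1
= 44583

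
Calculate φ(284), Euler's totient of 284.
140

284 = 2^2 × 71
φ(n) = n × ∏(1 - 1/p) for each prime p dividing n
φ(284) = 284 × (1 - 1/2) × (1 - 1/71) = 140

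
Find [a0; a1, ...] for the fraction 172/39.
[4; 2, 2, 3, 2]

Euclidean algorithm steps:
172 = 4 × 39 + 16
39 = 2 × 16 + 7
16 = 2 × 7 + 2
7 = 3 × 2 + 1
2 = 2 × 1 + 0
Continued fraction: [4; 2, 2, 3, 2]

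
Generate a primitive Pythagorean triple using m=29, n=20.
(441, 1160, 1241)

Euclid's formula: a = m² - n², b = 2mn, c = m² + n²
m = 29, n = 20
a = 29² - 20² = 841 - 400 = 441
b = 2 × 29 × 20 = 1160
c = 29² + 20² = 841 + 400 = 1241
Verification: 441² + 1160² = 194481 + 1345600 = 1540081 = 1241² ✓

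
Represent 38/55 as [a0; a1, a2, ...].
[0; 1, 2, 4, 4]

Euclidean algorithm steps:
38 = 0 × 55 + 38
55 = 1 × 38 + 17
38 = 2 × 17 + 4
17 = 4 × 4 + 1
4 = 4 × 1 + 0
Continued fraction: [0; 1, 2, 4, 4]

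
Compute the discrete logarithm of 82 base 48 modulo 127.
62

Baby-step giant-step with step n = ⌈√127⌉ = 12.
Baby steps 48^j mod 127 (j:value) for j=0..11: 0:1, 1:48, 2:18, 3:102, 4:70, 5:58, 6:117, 7:28, 8:74, 9:123, 10:62, 11:55.
Giant-step multiplier: 48^(-12) ≡ 48^(126-12) = 48^114 ≡ 47 (mod 127).
Giant steps γ_i = 82·47^i mod 127: γ_0=82, γ_1=44, γ_2=36, γ_3=41, γ_4=22, γ_5=18 (in table at j=2).
x = i·n + j = 5·12 + 2 = 62.
Check: 48^62 ≡ 82 (mod 127).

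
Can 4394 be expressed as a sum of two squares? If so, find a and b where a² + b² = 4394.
13² + 65² (a=13, b=65)

Factorization: 4394 = 2 × 13^3
By Fermat: n is sum of two squares iff every prime p ≡ 3 (mod 4) appears to even power.
All primes ≡ 3 (mod 4) appear to even power.
Search a = 0, 1, 2, … for 4394 - a² a perfect square: first hit at a = 13: 4394 - 169 = 4225 = 65².
4394 = 13² + 65² = 169 + 4225 ✓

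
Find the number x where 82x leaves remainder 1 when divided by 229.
81

gcd(82, 229) = 1, so the inverse exists.
Extended Euclidean algorithm on (229, 82):
229 = 2 × 82 + 65  ⟹  65 = (1)·229 + (-2)·82
82 = 1 × 65 + 17  ⟹  17 = (-1)·229 + (3)·82
65 = 3 × 17 + 14  ⟹  14 = (4)·229 + (-11)·82
17 = 1 × 14 + 3  ⟹  3 = (-5)·229 + (14)·82
14 = 4 × 3 + 2  ⟹  2 = (24)·229 + (-67)·82
3 = 1 × 2 + 1  ⟹  1 = (-29)·229 + (81)·82
So (81)·82 ≡ 1 (mod 229), i.e. 82^(-1) ≡ 81 (mod 229).
Check: 82 × 81 = 6642 ≡ 1 (mod 229)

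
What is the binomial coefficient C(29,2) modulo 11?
10

Using Lucas' theorem:
Write n=29 and k=2 in base 11:
n in base 11: [2, 7]
k in base 11: [0, 2]
C(29,2) mod 11 = ∏ C(n_i, k_i) mod 11
Digit binomials (mod 11): C(2,0) = 1; C(7,2) = 21 ≡ 10
Product: 1 × 10 = 10 ≡ 10 (mod 11)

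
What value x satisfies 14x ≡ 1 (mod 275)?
59

gcd(14, 275) = 1, so the inverse exists.
Extended Euclidean algorithm on (275, 14):
275 = 19 × 14 + 9  ⟹  9 = (1)·275 + (-19)·14
14 = 1 × 9 + 5  ⟹  5 = (-1)·275 + (20)·14
9 = 1 × 5 + 4  ⟹  4 = (2)·275 + (-39)·14
5 = 1 × 4 + 1  ⟹  1 = (-3)·275 + (59)·14
So (59)·14 ≡ 1 (mod 275), i.e. 14^(-1) ≡ 59 (mod 275).
Check: 14 × 59 = 826 ≡ 1 (mod 275)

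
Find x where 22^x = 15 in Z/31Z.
3

Baby-step giant-step with step n = ⌈√31⌉ = 6.
Baby steps 22^j mod 31 (j:value) for j=0..5: 0:1, 1:22, 2:19, 3:15, 4:20, 5:6.
h = 15 is already in the table at j=3, so x = 3.
Check: 22^3 ≡ 15 (mod 31).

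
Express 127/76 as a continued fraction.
[1; 1, 2, 25]

Euclidean algorithm steps:
127 = 1 × 76 + 51
76 = 1 × 51 + 25
51 = 2 × 25 + 1
25 = 25 × 1 + 0
Continued fraction: [1; 1, 2, 25]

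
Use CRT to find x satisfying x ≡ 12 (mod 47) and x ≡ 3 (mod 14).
59

Using Chinese Remainder Theorem:
M = 47 × 14 = 658
M1 = 14, M2 = 47
y1 = 14^(-1) mod 47 = 37
y2 = 47^(-1) mod 14 = 3
x = (12×14×37 + 3×47×3) mod 658 = 59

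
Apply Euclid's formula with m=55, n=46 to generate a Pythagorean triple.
(909, 5060, 5141)

Euclid's formula: a = m² - n², b = 2mn, c = m² + n²
m = 55, n = 46
a = 55² - 46² = 3025 - 2116 = 909
b = 2 × 55 × 46 = 5060
c = 55² + 46² = 3025 + 2116 = 5141
Verification: 909² + 5060² = 826281 + 25603600 = 26429881 = 5141² ✓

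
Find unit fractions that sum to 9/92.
1/11 + 1/145 + 1/48914 + 1/3588820180

Greedy algorithm:
9/92: ceiling(92/9) = 11, use 1/11
7/1012: ceiling(1012/7) = 145, use 1/145
3/146740: ceiling(146740/3) = 48914, use 1/48914
1/3588820180: ceiling(3588820180/1) = 3588820180, use 1/3588820180
Result: 9/92 = 1/11 + 1/145 + 1/48914 + 1/3588820180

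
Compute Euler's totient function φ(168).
48

168 = 2^3 × 3 × 7
φ(n) = n × ∏(1 - 1/p) for each prime p dividing n
φ(168) = 168 × (1 - 1/2) × (1 - 1/3) × (1 - 1/7) = 48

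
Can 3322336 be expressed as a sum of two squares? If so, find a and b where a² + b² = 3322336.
Not possible

Factorization: 3322336 = 2^5 × 47^3
By Fermat: n is sum of two squares iff every prime p ≡ 3 (mod 4) appears to even power.
Prime(s) ≡ 3 (mod 4) with odd exponent: [(47, 3)]
Therefore 3322336 cannot be expressed as a² + b².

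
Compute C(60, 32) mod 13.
12

Using Lucas' theorem:
Write n=60 and k=32 in base 13:
n in base 13: [4, 8]
k in base 13: [2, 6]
C(60,32) mod 13 = ∏ C(n_i, k_i) mod 13
Digit binomials (mod 13): C(4,2) = 6; C(8,6) = 28 ≡ 2
Product: 6 × 2 = 12 ≡ 12 (mod 13)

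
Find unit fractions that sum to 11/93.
1/9 + 1/140 + 1/39060

Greedy algorithm:
11/93: ceiling(93/11) = 9, use 1/9
2/279: ceiling(279/2) = 140, use 1/140
1/39060: ceiling(39060/1) = 39060, use 1/39060
Result: 11/93 = 1/9 + 1/140 + 1/39060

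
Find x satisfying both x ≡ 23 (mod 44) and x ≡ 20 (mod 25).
595

Using Chinese Remainder Theorem:
M = 44 × 25 = 1100
M1 = 25, M2 = 44
y1 = 25^(-1) mod 44 = 37
y2 = 44^(-1) mod 25 = 4
x = (23×25×37 + 20×44×4) mod 1100 = 595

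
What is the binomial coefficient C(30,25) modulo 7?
0

Using Lucas' theorem:
Write n=30 and k=25 in base 7:
n in base 7: [4, 2]
k in base 7: [3, 4]
C(30,25) mod 7 = ∏ C(n_i, k_i) mod 7
Digit binomials (mod 7): C(4,3) = 4; C(2,4) = 0 (k_i > n_i)
Product: 4 × 0 = 0 ≡ 0 (mod 7)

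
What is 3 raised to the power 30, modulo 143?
1

Repeated squaring. Binary of 30 = 11110.
3^1 ≡ 3 (mod 143); 3^2 ≡ 9 (mod 143); 3^4 ≡ 81 (mod 143); 3^8 ≡ 126 (mod 143); 3^16 ≡ 3 (mod 143)
3^30 = 3^2 × 3^4 × 3^8 × 3^16 ≡ 1 (mod 143)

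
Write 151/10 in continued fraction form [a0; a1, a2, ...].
[15; 10]

Euclidean algorithm steps:
151 = 15 × 10 + 1
10 = 10 × 1 + 0
Continued fraction: [15; 10]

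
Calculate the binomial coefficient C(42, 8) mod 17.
1

Using Lucas' theorem:
Write n=42 and k=8 in base 17:
n in base 17: [2, 8]
k in base 17: [0, 8]
C(42,8) mod 17 = ∏ C(n_i, k_i) mod 17
Digit binomials (mod 17): C(2,0) = 1; C(8,8) = 1
Product: 1 × 1 = 1 ≡ 1 (mod 17)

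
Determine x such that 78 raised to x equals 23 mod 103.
12

Baby-step giant-step with step n = ⌈√103⌉ = 11.
Baby steps 78^j mod 103 (j:value) for j=0..10: 0:1, 1:78, 2:7, 3:31, 4:49, 5:11, 6:34, 7:77, 8:32, 9:24, 10:18.
Giant-step multiplier: 78^(-11) ≡ 78^(102-11) = 78^91 ≡ 84 (mod 103).
Giant steps γ_i = 23·84^i mod 103: γ_0=23, γ_1=78 (in table at j=1).
x = i·n + j = 1·11 + 1 = 12.
Check: 78^12 ≡ 23 (mod 103).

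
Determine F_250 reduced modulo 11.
0

Matrix identity: Q^n = [[F_(n+1), F_n], [F_n, F_(n-1)]] with Q = [[1,1],[1,0]].
n = 250 = 11111010₂. Square-and-multiply, entries mod 11:
Q^1 = [[1,1],[1,0]]
Q^3 = (Q^1)²·Q = [[3,2],[2,1]]
Q^7 = (Q^3)²·Q = [[10,2],[2,8]]
Q^15 = (Q^7)²·Q = [[8,5],[5,3]]
Q^31 = (Q^15)²·Q = [[1,1],[1,0]]
Q^62 = (Q^31)² = [[2,1],[1,1]]
Q^125 = (Q^62)²·Q = [[8,5],[5,3]]
Q^250 = (Q^125)² = [[1,0],[0,1]]
F_250 mod 11 = Q^250[0][1] = 0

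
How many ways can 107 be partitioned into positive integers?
431149389

p(n) counts ways to write n as a sum of positive integers (order ignored).
Euler's pentagonal recurrence: p(k) = p(k-1) + p(k-2) - p(k-5) - p(k-7) + p(k-12) + p(k-15) - ... (offsets j(3j∓1)/2, signs ++--, p(0)=1, p(<0)=0).
DP table for k = 0..106: p(0)=1, p(1)=1, p(2)=2, p(3)=3, p(4)=5, p(5)=7, p(6)=11, p(7)=15, p(8)=22, p(9)=30, p(10)=42, p(11)=56, p(12)=77, p(13)=101, p(14)=135, p(15)=176, p(16)=231, p(17)=297, p(18)=385, p(19)=490, p(20)=627, p(21)=792, p(22)=1002, p(23)=1255, p(24)=1575, p(25)=1958, p(26)=2436, p(27)=3010, p(28)=3718, p(29)=4565, p(30)=5604, p(31)=6842, p(32)=8349, p(33)=10143, p(34)=12310, p(35)=14883, p(36)=17977, p(37)=21637, p(38)=26015, p(39)=31185, p(40)=37338, p(41)=44583, p(42)=53174, p(43)=63261, p(44)=75175, p(45)=89134, p(46)=105558, p(47)=124754, p(48)=147273, p(49)=173525, p(50)=204226, p(51)=239943, p(52)=281589, p(53)=329931, p(54)=386155, p(55)=451276, p(56)=526823, p(57)=614154, p(58)=715220, p(59)=831820, p(60)=966467, p(61)=1121505, p(62)=1300156, p(63)=1505499, p(64)=1741630, p(65)=2012558, p(66)=2323520, p(67)=2679689, p(68)=3087735, p(69)=3554345, p(70)=4087968, p(71)=4697205, p(72)=5392783, p(73)=6185689, p(74)=7089500, p(75)=8118264, p(76)=9289091, p(77)=10619863, p(78)=12132164, p(79)=13848650, p(80)=15796476, p(81)=18004327, p(82)=20506255, p(83)=23338469, p(84)=26543660, p(85)=30167357, p(86)=34262962, p(87)=38887673, p(88)=44108109, p(89)=49995925, p(90)=56634173, p(91)=64112359, p(92)=72533807, p(93)=82010177, p(94)=92669720, p(95)=104651419, p(96)=118114304, p(97)=133230930, p(98)=150198136, p(99)=169229875, p(100)=190569292, p(101)=214481126, p(102)=241265379, p(103)=271248950, p(104)=304801365, p(105)=342325709, p(106)=384276336.
Final step: p(107) = p(106) + p(105) - p(102) - p(100) + p(95) + p(92) - p(85) - p(81) + p(72) + p(67) - p(56) - p(50) + p(37) + p(30) - p(15) - p(7)
= 384276336 + 342325709 - 241265379 - 190569292 + 104651419 + 72533807 - 30167357 - 18004327 + 5392783 + 2679689 - 526823 - 204226 + 21637 + 5604 - 176 - 15
= 431149389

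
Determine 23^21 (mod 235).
43

Repeated squaring. Binary of 21 = 10101.
23^1 ≡ 23 (mod 235); 23^2 ≡ 59 (mod 235); 23^4 ≡ 191 (mod 235); 23^8 ≡ 56 (mod 235); 23^16 ≡ 81 (mod 235)
23^21 = 23^1 × 23^4 × 23^16 ≡ 43 (mod 235)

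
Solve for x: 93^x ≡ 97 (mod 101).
84

Baby-step giant-step with step n = ⌈√101⌉ = 11.
Baby steps 93^j mod 101 (j:value) for j=0..10: 0:1, 1:93, 2:64, 3:94, 4:56, 5:57, 6:49, 7:12, 8:5, 9:61, 10:17.
Giant-step multiplier: 93^(-11) ≡ 93^(100-11) = 93^89 ≡ 75 (mod 101).
Giant steps γ_i = 97·75^i mod 101: γ_0=97, γ_1=3, γ_2=23, γ_3=8, γ_4=95, γ_5=55, γ_6=85, γ_7=12 (in table at j=7).
x = i·n + j = 7·11 + 7 = 84.
Check: 93^84 ≡ 97 (mod 101).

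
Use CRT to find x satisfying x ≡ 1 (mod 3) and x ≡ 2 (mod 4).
10

Using Chinese Remainder Theorem:
M = 3 × 4 = 12
M1 = 4, M2 = 3
y1 = 4^(-1) mod 3 = 1
y2 = 3^(-1) mod 4 = 3
x = (1×4×1 + 2×3×3) mod 12 = 10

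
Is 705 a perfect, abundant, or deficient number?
deficient

Proper divisors of 705: sum = 1 + 3 + 5 + 15 + 47 + 141 + 235 = 447
Since 447 < 705, 705 is deficient.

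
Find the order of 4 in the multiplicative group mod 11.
5

11 is prime, so ord(4) divides φ(11) = 10.
Divisors of 10: 1, 2, 5, 10.
Repeated squaring: 4^1 ≡ 4, 4^2 ≡ 5, 4^4 ≡ 3, 4^8 ≡ 9 (mod 11).
Test 4^d mod 11 for each divisor d in increasing order:
4^1 ≡ 4
4^2 ≡ 5
4^5 = 4^4·4^1 ≡ 1  ← first divisor giving 1
The order is 5.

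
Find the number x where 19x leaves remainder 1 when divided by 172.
163

gcd(19, 172) = 1, so the inverse exists.
Extended Euclidean algorithm on (172, 19):
172 = 9 × 19 + 1  ⟹  1 = (1)·172 + (-9)·19
So (-9)·19 ≡ 1 (mod 172), i.e. 19^(-1) ≡ -9 ≡ 163 (mod 172).
Check: 19 × 163 = 3097 ≡ 1 (mod 172)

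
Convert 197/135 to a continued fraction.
[1; 2, 5, 1, 1, 1, 3]

Euclidean algorithm steps:
197 = 1 × 135 + 62
135 = 2 × 62 + 11
62 = 5 × 11 + 7
11 = 1 × 7 + 4
7 = 1 × 4 + 3
4 = 1 × 3 + 1
3 = 3 × 1 + 0
Continued fraction: [1; 2, 5, 1, 1, 1, 3]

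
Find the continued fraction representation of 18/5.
[3; 1, 1, 2]

Euclidean algorithm steps:
18 = 3 × 5 + 3
5 = 1 × 3 + 2
3 = 1 × 2 + 1
2 = 2 × 1 + 0
Continued fraction: [3; 1, 1, 2]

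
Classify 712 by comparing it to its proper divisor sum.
deficient

Proper divisors of 712: sum = 1 + 2 + 4 + 8 + 89 + 178 + 356 = 638
Since 638 < 712, 712 is deficient.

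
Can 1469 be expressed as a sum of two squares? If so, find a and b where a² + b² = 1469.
5² + 38² (a=5, b=38)

Factorization: 1469 = 13 × 113
By Fermat: n is sum of two squares iff every prime p ≡ 3 (mod 4) appears to even power.
All primes ≡ 3 (mod 4) appear to even power.
Search a = 0, 1, 2, … for 1469 - a² a perfect square: first hit at a = 5: 1469 - 25 = 1444 = 38².
1469 = 5² + 38² = 25 + 1444 ✓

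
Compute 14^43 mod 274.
64

Repeated squaring. Binary of 43 = 101011.
14^1 ≡ 14 (mod 274); 14^2 ≡ 196 (mod 274); 14^4 ≡ 56 (mod 274); 14^8 ≡ 122 (mod 274); 14^16 ≡ 88 (mod 274); 14^32 ≡ 72 (mod 274)
14^43 = 14^1 × 14^2 × 14^8 × 14^32 ≡ 64 (mod 274)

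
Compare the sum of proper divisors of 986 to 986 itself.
deficient

Proper divisors of 986: sum = 1 + 2 + 17 + 29 + 34 + 58 + 493 = 634
Since 634 < 986, 986 is deficient.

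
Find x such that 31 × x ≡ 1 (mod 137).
84

gcd(31, 137) = 1, so the inverse exists.
Extended Euclidean algorithm on (137, 31):
137 = 4 × 31 + 13  ⟹  13 = (1)·137 + (-4)·31
31 = 2 × 13 + 5  ⟹  5 = (-2)·137 + (9)·31
13 = 2 × 5 + 3  ⟹  3 = (5)·137 + (-22)·31
5 = 1 × 3 + 2  ⟹  2 = (-7)·137 + (31)·31
3 = 1 × 2 + 1  ⟹  1 = (12)·137 + (-53)·31
So (-53)·31 ≡ 1 (mod 137), i.e. 31^(-1) ≡ -53 ≡ 84 (mod 137).
Check: 31 × 84 = 2604 ≡ 1 (mod 137)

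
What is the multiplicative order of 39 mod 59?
58

59 is prime, so ord(39) divides φ(59) = 58.
Divisors of 58: 1, 2, 29, 58.
Repeated squaring: 39^1 ≡ 39, 39^2 ≡ 46, 39^4 ≡ 51, 39^8 ≡ 5, 39^16 ≡ 25, 39^32 ≡ 35 (mod 59).
Test 39^d mod 59 for each divisor d in increasing order:
39^1 ≡ 39
39^2 ≡ 46
39^29 = 39^16·39^8·39^4·39^1 ≡ 58
39^58 = 39^32·39^16·39^8·39^2 ≡ 1  ← first divisor giving 1
The order is 58.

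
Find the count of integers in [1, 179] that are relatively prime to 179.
178

179 = 179
φ(n) = n × ∏(1 - 1/p) for each prime p dividing n
φ(179) = 179 × (1 - 1/179) = 178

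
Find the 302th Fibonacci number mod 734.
233

Matrix identity: Q^n = [[F_(n+1), F_n], [F_n, F_(n-1)]] with Q = [[1,1],[1,0]].
n = 302 = 100101110₂. Square-and-multiply, entries mod 734:
Q^1 = [[1,1],[1,0]]
Q^2 = (Q^1)² = [[2,1],[1,1]]
Q^4 = (Q^2)² = [[5,3],[3,2]]
Q^9 = (Q^4)²·Q = [[55,34],[34,21]]
Q^18 = (Q^9)² = [[511,382],[382,129]]
Q^37 = (Q^18)²·Q = [[467,409],[409,58]]
Q^75 = (Q^37)²·Q = [[417,20],[20,397]]
Q^151 = (Q^75)²·Q = [[463,331],[331,132]]
Q^302 = (Q^151)² = [[236,233],[233,3]]
F_302 mod 734 = Q^302[0][1] = 233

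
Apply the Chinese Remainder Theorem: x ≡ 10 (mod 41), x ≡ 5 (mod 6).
215

Using Chinese Remainder Theorem:
M = 41 × 6 = 246
M1 = 6, M2 = 41
y1 = 6^(-1) mod 41 = 7
y2 = 41^(-1) mod 6 = 5
x = (10×6×7 + 5×41×5) mod 246 = 215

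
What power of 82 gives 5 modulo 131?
28

Baby-step giant-step with step n = ⌈√131⌉ = 12.
Baby steps 82^j mod 131 (j:value) for j=0..11: 0:1, 1:82, 2:43, 3:120, 4:15, 5:51, 6:121, 7:97, 8:94, 9:110, 10:112, 11:14.
Giant-step multiplier: 82^(-12) ≡ 82^(130-12) = 82^118 ≡ 38 (mod 131).
Giant steps γ_i = 5·38^i mod 131: γ_0=5, γ_1=59, γ_2=15 (in table at j=4).
x = i·n + j = 2·12 + 4 = 28.
Check: 82^28 ≡ 5 (mod 131).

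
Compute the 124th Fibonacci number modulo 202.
9

Matrix identity: Q^n = [[F_(n+1), F_n], [F_n, F_(n-1)]] with Q = [[1,1],[1,0]].
n = 124 = 1111100₂. Square-and-multiply, entries mod 202:
Q^1 = [[1,1],[1,0]]
Q^3 = (Q^1)²·Q = [[3,2],[2,1]]
Q^7 = (Q^3)²·Q = [[21,13],[13,8]]
Q^15 = (Q^7)²·Q = [[179,4],[4,175]]
Q^31 = (Q^15)²·Q = [[143,141],[141,2]]
Q^62 = (Q^31)² = [[132,43],[43,89]]
Q^124 = (Q^62)² = [[83,9],[9,74]]
F_124 mod 202 = Q^124[0][1] = 9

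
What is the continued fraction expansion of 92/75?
[1; 4, 2, 2, 3]

Euclidean algorithm steps:
92 = 1 × 75 + 17
75 = 4 × 17 + 7
17 = 2 × 7 + 3
7 = 2 × 3 + 1
3 = 3 × 1 + 0
Continued fraction: [1; 4, 2, 2, 3]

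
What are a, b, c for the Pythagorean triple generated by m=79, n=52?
(3537, 8216, 8945)

Euclid's formula: a = m² - n², b = 2mn, c = m² + n²
m = 79, n = 52
a = 79² - 52² = 6241 - 2704 = 3537
b = 2 × 79 × 52 = 8216
c = 79² + 52² = 6241 + 2704 = 8945
Verification: 3537² + 8216² = 12510369 + 67502656 = 80013025 = 8945² ✓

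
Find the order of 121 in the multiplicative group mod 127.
63

127 is prime, so ord(121) divides φ(127) = 126.
Divisors of 126: 1, 2, 3, 6, 7, 9, 14, 18, 21, 42, 63, 126.
Repeated squaring: 121^1 ≡ 121, 121^2 ≡ 36, 121^4 ≡ 26, 121^8 ≡ 41, 121^16 ≡ 30, 121^32 ≡ 11, 121^64 ≡ 121 (mod 127).
Test 121^d mod 127 for each divisor d in increasing order:
121^1 ≡ 121
121^2 ≡ 36
121^3 = 121^2·121^1 ≡ 38
121^6 = 121^4·121^2 ≡ 47
121^7 = 121^4·121^2·121^1 ≡ 99
121^9 = 121^8·121^1 ≡ 8
121^14 = 121^8·121^4·121^2 ≡ 22
121^18 = 121^16·121^2 ≡ 64
121^21 = 121^16·121^4·121^1 ≡ 19
121^42 = 121^32·121^8·121^2 ≡ 107
121^63 = 121^32·121^16·121^8·121^4·121^2·121^1 ≡ 1  ← first divisor giving 1
The order is 63.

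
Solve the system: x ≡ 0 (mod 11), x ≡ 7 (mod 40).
407

Using Chinese Remainder Theorem:
M = 11 × 40 = 440
M1 = 40, M2 = 11
y1 = 40^(-1) mod 11 = 8
y2 = 11^(-1) mod 40 = 11
x = (0×40×8 + 7×11×11) mod 440 = 407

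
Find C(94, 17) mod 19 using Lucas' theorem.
18

Using Lucas' theorem:
Write n=94 and k=17 in base 19:
n in base 19: [4, 18]
k in base 19: [0, 17]
C(94,17) mod 19 = ∏ C(n_i, k_i) mod 19
Digit binomials (mod 19): C(4,0) = 1; C(18,17) = 18
Product: 1 × 18 = 18 ≡ 18 (mod 19)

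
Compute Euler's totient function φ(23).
22

23 = 23
φ(n) = n × ∏(1 - 1/p) for each prime p dividing n
φ(23) = 23 × (1 - 1/23) = 22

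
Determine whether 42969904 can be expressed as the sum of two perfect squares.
Not possible

Factorization: 42969904 = 2^4 × 139^3
By Fermat: n is sum of two squares iff every prime p ≡ 3 (mod 4) appears to even power.
Prime(s) ≡ 3 (mod 4) with odd exponent: [(139, 3)]
Therefore 42969904 cannot be expressed as a² + b².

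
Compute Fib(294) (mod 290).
232

Matrix identity: Q^n = [[F_(n+1), F_n], [F_n, F_(n-1)]] with Q = [[1,1],[1,0]].
n = 294 = 100100110₂. Square-and-multiply, entries mod 290:
Q^1 = [[1,1],[1,0]]
Q^2 = (Q^1)² = [[2,1],[1,1]]
Q^4 = (Q^2)² = [[5,3],[3,2]]
Q^9 = (Q^4)²·Q = [[55,34],[34,21]]
Q^18 = (Q^9)² = [[121,264],[264,147]]
Q^36 = (Q^18)² = [[237,282],[282,245]]
Q^73 = (Q^36)²·Q = [[177,263],[263,204]]
Q^147 = (Q^73)²·Q = [[21,158],[158,153]]
Q^294 = (Q^147)² = [[175,232],[232,233]]
F_294 mod 290 = Q^294[0][1] = 232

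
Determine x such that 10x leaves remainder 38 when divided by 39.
x ≡ 35 (mod 39)

gcd(10, 39) = 1, which divides 38, so solutions exist.
Find 10^(-1) mod 39 by the extended Euclidean algorithm:
39 = 3 × 10 + 9  ⟹  9 = (1)·39 + (-3)·10
10 = 1 × 9 + 1  ⟹  1 = (-1)·39 + (4)·10
So (4)·10 ≡ 1 (mod 39), i.e. 10^(-1) ≡ 4 (mod 39).
x ≡ 4 × 38 = 152 ≡ 35 (mod 39).
Check: 10 × 35 = 350 ≡ 38 (mod 39).
Unique solution: x ≡ 35 (mod 39)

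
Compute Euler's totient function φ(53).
52

53 = 53
φ(n) = n × ∏(1 - 1/p) for each prime p dividing n
φ(53) = 53 × (1 - 1/53) = 52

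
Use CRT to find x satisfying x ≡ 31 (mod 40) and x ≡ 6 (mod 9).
231

Using Chinese Remainder Theorem:
M = 40 × 9 = 360
M1 = 9, M2 = 40
y1 = 9^(-1) mod 40 = 9
y2 = 40^(-1) mod 9 = 7
x = (31×9×9 + 6×40×7) mod 360 = 231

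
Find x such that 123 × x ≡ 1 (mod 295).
12

gcd(123, 295) = 1, so the inverse exists.
Extended Euclidean algorithm on (295, 123):
295 = 2 × 123 + 49  ⟹  49 = (1)·295 + (-2)·123
123 = 2 × 49 + 25  ⟹  25 = (-2)·295 + (5)·123
49 = 1 × 25 + 24  ⟹  24 = (3)·295 + (-7)·123
25 = 1 × 24 + 1  ⟹  1 = (-5)·295 + (12)·123
So (12)·123 ≡ 1 (mod 295), i.e. 123^(-1) ≡ 12 (mod 295).
Check: 123 × 12 = 1476 ≡ 1 (mod 295)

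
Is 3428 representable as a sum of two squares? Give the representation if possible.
8² + 58² (a=8, b=58)

Factorization: 3428 = 2^2 × 857
By Fermat: n is sum of two squares iff every prime p ≡ 3 (mod 4) appears to even power.
All primes ≡ 3 (mod 4) appear to even power.
Search a = 0, 1, 2, … for 3428 - a² a perfect square: first hit at a = 8: 3428 - 64 = 3364 = 58².
3428 = 8² + 58² = 64 + 3364 ✓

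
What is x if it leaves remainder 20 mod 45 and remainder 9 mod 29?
560

Using Chinese Remainder Theorem:
M = 45 × 29 = 1305
M1 = 29, M2 = 45
y1 = 29^(-1) mod 45 = 14
y2 = 45^(-1) mod 29 = 20
x = (20×29×14 + 9×45×20) mod 1305 = 560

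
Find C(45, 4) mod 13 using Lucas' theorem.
2

Using Lucas' theorem:
Write n=45 and k=4 in base 13:
n in base 13: [3, 6]
k in base 13: [0, 4]
C(45,4) mod 13 = ∏ C(n_i, k_i) mod 13
Digit binomials (mod 13): C(3,0) = 1; C(6,4) = 15 ≡ 2
Product: 1 × 2 = 2 ≡ 2 (mod 13)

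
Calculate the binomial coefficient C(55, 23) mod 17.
0

Using Lucas' theorem:
Write n=55 and k=23 in base 17:
n in base 17: [3, 4]
k in base 17: [1, 6]
C(55,23) mod 17 = ∏ C(n_i, k_i) mod 17
Digit binomials (mod 17): C(3,1) = 3; C(4,6) = 0 (k_i > n_i)
Product: 3 × 0 = 0 ≡ 0 (mod 17)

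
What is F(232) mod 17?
1

Matrix identity: Q^n = [[F_(n+1), F_n], [F_n, F_(n-1)]] with Q = [[1,1],[1,0]].
n = 232 = 11101000₂. Square-and-multiply, entries mod 17:
Q^1 = [[1,1],[1,0]]
Q^3 = (Q^1)²·Q = [[3,2],[2,1]]
Q^7 = (Q^3)²·Q = [[4,13],[13,8]]
Q^14 = (Q^7)² = [[15,3],[3,12]]
Q^29 = (Q^14)²·Q = [[9,13],[13,13]]
Q^58 = (Q^29)² = [[12,14],[14,15]]
Q^116 = (Q^58)² = [[0,4],[4,13]]
Q^232 = (Q^116)² = [[16,1],[1,15]]
F_232 mod 17 = Q^232[0][1] = 1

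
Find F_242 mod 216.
1

Matrix identity: Q^n = [[F_(n+1), F_n], [F_n, F_(n-1)]] with Q = [[1,1],[1,0]].
n = 242 = 11110010₂. Square-and-multiply, entries mod 216:
Q^1 = [[1,1],[1,0]]
Q^3 = (Q^1)²·Q = [[3,2],[2,1]]
Q^7 = (Q^3)²·Q = [[21,13],[13,8]]
Q^15 = (Q^7)²·Q = [[123,178],[178,161]]
Q^30 = (Q^15)² = [[157,8],[8,149]]
Q^60 = (Q^30)² = [[89,72],[72,17]]
Q^121 = (Q^60)²·Q = [[1,145],[145,72]]
Q^242 = (Q^121)² = [[74,1],[1,73]]
F_242 mod 216 = Q^242[0][1] = 1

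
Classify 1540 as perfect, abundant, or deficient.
abundant

Proper divisors of 1540: sum = 1 + 2 + 4 + 5 + 7 + 10 + 11 + 14 + ... + 220 + 308 + 385 + 770 (23 divisors) = 2492
Since 2492 > 1540, 1540 is abundant.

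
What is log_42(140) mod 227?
147

Baby-step giant-step with step n = ⌈√227⌉ = 16.
Baby steps 42^j mod 227 (j:value) for j=0..15: 0:1, 1:42, 2:175, 3:86, 4:207, 5:68, 6:132, 7:96, 8:173, 9:2, 10:84, 11:123, 12:172, 13:187, 14:136, 15:37.
Giant-step multiplier: 42^(-16) ≡ 42^(226-16) = 42^210 ≡ 214 (mod 227).
Giant steps γ_i = 140·214^i mod 227: γ_0=140, γ_1=223, γ_2=52, γ_3=5, γ_4=162, γ_5=164, γ_6=138, γ_7=22, γ_8=168, γ_9=86 (in table at j=3).
x = i·n + j = 9·16 + 3 = 147.
Check: 42^147 ≡ 140 (mod 227).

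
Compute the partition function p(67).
2679689

p(n) counts ways to write n as a sum of positive integers (order ignored).
Euler's pentagonal recurrence: p(k) = p(k-1) + p(k-2) - p(k-5) - p(k-7) + p(k-12) + p(k-15) - ... (offsets j(3j∓1)/2, signs ++--, p(0)=1, p(<0)=0).
DP table for k = 0..66: p(0)=1, p(1)=1, p(2)=2, p(3)=3, p(4)=5, p(5)=7, p(6)=11, p(7)=15, p(8)=22, p(9)=30, p(10)=42, p(11)=56, p(12)=77, p(13)=101, p(14)=135, p(15)=176, p(16)=231, p(17)=297, p(18)=385, p(19)=490, p(20)=627, p(21)=792, p(22)=1002, p(23)=1255, p(24)=1575, p(25)=1958, p(26)=2436, p(27)=3010, p(28)=3718, p(29)=4565, p(30)=5604, p(31)=6842, p(32)=8349, p(33)=10143, p(34)=12310, p(35)=14883, p(36)=17977, p(37)=21637, p(38)=26015, p(39)=31185, p(40)=37338, p(41)=44583, p(42)=53174, p(43)=63261, p(44)=75175, p(45)=89134, p(46)=105558, p(47)=124754, p(48)=147273, p(49)=173525, p(50)=204226, p(51)=239943, p(52)=281589, p(53)=329931, p(54)=386155, p(55)=451276, p(56)=526823, p(57)=614154, p(58)=715220, p(59)=831820, p(60)=966467, p(61)=1121505, p(62)=1300156, p(63)=1505499, p(64)=1741630, p(65)=2012558, p(66)=2323520.
Final step: p(67) = p(66) + p(65) - p(62) - p(60) + p(55) + p(52) - p(45) - p(41) + p(32) + p(27) - p(16) - p(10)
= 2323520 + 2012558 - 1300156 - 966467 + 451276 + 281589 - 89134 - 44583 + 8349 + 3010 - 231 - 42
= 2679689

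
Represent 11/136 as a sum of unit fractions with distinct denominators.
1/13 + 1/253 + 1/149102 + 1/33346960504

Greedy algorithm:
11/136: ceiling(136/11) = 13, use 1/13
7/1768: ceiling(1768/7) = 253, use 1/253
3/447304: ceiling(447304/3) = 149102, use 1/149102
1/33346960504: ceiling(33346960504/1) = 33346960504, use 1/33346960504
Result: 11/136 = 1/13 + 1/253 + 1/149102 + 1/33346960504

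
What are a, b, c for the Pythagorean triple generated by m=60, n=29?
(2759, 3480, 4441)

Euclid's formula: a = m² - n², b = 2mn, c = m² + n²
m = 60, n = 29
a = 60² - 29² = 3600 - 841 = 2759
b = 2 × 60 × 29 = 3480
c = 60² + 29² = 3600 + 841 = 4441
Verification: 2759² + 3480² = 7612081 + 12110400 = 19722481 = 4441² ✓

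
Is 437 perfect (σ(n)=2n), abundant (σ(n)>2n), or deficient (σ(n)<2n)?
deficient

Proper divisors of 437: sum = 1 + 19 + 23 = 43
Since 43 < 437, 437 is deficient.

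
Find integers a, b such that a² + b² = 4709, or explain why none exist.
22² + 65² (a=22, b=65)

Factorization: 4709 = 17 × 277
By Fermat: n is sum of two squares iff every prime p ≡ 3 (mod 4) appears to even power.
All primes ≡ 3 (mod 4) appear to even power.
Search a = 0, 1, 2, … for 4709 - a² a perfect square: first hit at a = 22: 4709 - 484 = 4225 = 65².
4709 = 22² + 65² = 484 + 4225 ✓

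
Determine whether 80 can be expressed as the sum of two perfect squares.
4² + 8² (a=4, b=8)

Factorization: 80 = 2^4 × 5
By Fermat: n is sum of two squares iff every prime p ≡ 3 (mod 4) appears to even power.
All primes ≡ 3 (mod 4) appear to even power.
Search a = 0, 1, 2, … for 80 - a² a perfect square: first hit at a = 4: 80 - 16 = 64 = 8².
80 = 4² + 8² = 16 + 64 ✓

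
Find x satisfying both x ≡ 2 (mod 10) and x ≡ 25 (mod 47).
72

Using Chinese Remainder Theorem:
M = 10 × 47 = 470
M1 = 47, M2 = 10
y1 = 47^(-1) mod 10 = 3
y2 = 10^(-1) mod 47 = 33
x = (2×47×3 + 25×10×33) mod 470 = 72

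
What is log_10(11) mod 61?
45

Baby-step giant-step with step n = ⌈√61⌉ = 8.
Baby steps 10^j mod 61 (j:value) for j=0..7: 0:1, 1:10, 2:39, 3:24, 4:57, 5:21, 6:27, 7:26.
Giant-step multiplier: 10^(-8) ≡ 10^(60-8) = 10^52 ≡ 42 (mod 61).
Giant steps γ_i = 11·42^i mod 61: γ_0=11, γ_1=35, γ_2=6, γ_3=8, γ_4=31, γ_5=21 (in table at j=5).
x = i·n + j = 5·8 + 5 = 45.
Check: 10^45 ≡ 11 (mod 61).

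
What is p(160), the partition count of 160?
107438159466

p(n) counts ways to write n as a sum of positive integers (order ignored).
Euler's pentagonal recurrence: p(k) = p(k-1) + p(k-2) - p(k-5) - p(k-7) + p(k-12) + p(k-15) - ... (offsets j(3j∓1)/2, signs ++--, p(0)=1, p(<0)=0).
DP table for k = 0..159: p(0)=1, p(1)=1, p(2)=2, p(3)=3, p(4)=5, p(5)=7, p(6)=11, p(7)=15, p(8)=22, p(9)=30, p(10)=42, p(11)=56, p(12)=77, p(13)=101, p(14)=135, p(15)=176, p(16)=231, p(17)=297, p(18)=385, p(19)=490, p(20)=627, p(21)=792, p(22)=1002, p(23)=1255, p(24)=1575, p(25)=1958, p(26)=2436, p(27)=3010, p(28)=3718, p(29)=4565, p(30)=5604, p(31)=6842, p(32)=8349, p(33)=10143, p(34)=12310, p(35)=14883, p(36)=17977, p(37)=21637, p(38)=26015, p(39)=31185, p(40)=37338, p(41)=44583, p(42)=53174, p(43)=63261, p(44)=75175, p(45)=89134, p(46)=105558, p(47)=124754, p(48)=147273, p(49)=173525, p(50)=204226, p(51)=239943, p(52)=281589, p(53)=329931, p(54)=386155, p(55)=451276, p(56)=526823, p(57)=614154, p(58)=715220, p(59)=831820, p(60)=966467, p(61)=1121505, p(62)=1300156, p(63)=1505499, p(64)=1741630, p(65)=2012558, p(66)=2323520, p(67)=2679689, p(68)=3087735, p(69)=3554345, p(70)=4087968, p(71)=4697205, p(72)=5392783, p(73)=6185689, p(74)=7089500, p(75)=8118264, p(76)=9289091, p(77)=10619863, p(78)=12132164, p(79)=13848650, p(80)=15796476, p(81)=18004327, p(82)=20506255, p(83)=23338469, p(84)=26543660, p(85)=30167357, p(86)=34262962, p(87)=38887673, p(88)=44108109, p(89)=49995925, p(90)=56634173, p(91)=64112359, p(92)=72533807, p(93)=82010177, p(94)=92669720, p(95)=104651419, p(96)=118114304, p(97)=133230930, p(98)=150198136, p(99)=169229875, p(100)=190569292, p(101)=214481126, p(102)=241265379, p(103)=271248950, p(104)=304801365, p(105)=342325709, p(106)=384276336, p(107)=431149389, p(108)=483502844, p(109)=541946240, p(110)=607163746, p(111)=679903203, p(112)=761002156, p(113)=851376628, p(114)=952050665, p(115)=1064144451, p(116)=1188908248, p(117)=1327710076, p(118)=1482074143, p(119)=1653668665, p(120)=1844349560, p(121)=2056148051, p(122)=2291320912, p(123)=2552338241, p(124)=2841940500, p(125)=3163127352, p(126)=3519222692, p(127)=3913864295, p(128)=4351078600, p(129)=4835271870, p(130)=5371315400, p(131)=5964539504, p(132)=6620830889, p(133)=7346629512, p(134)=8149040695, p(135)=9035836076, p(136)=10015581680, p(137)=11097645016, p(138)=12292341831, p(139)=13610949895, p(140)=15065878135, p(141)=16670689208, p(142)=18440293320, p(143)=20390982757, p(144)=22540654445, p(145)=24908858009, p(146)=27517052599, p(147)=30388671978, p(148)=33549419497, p(149)=37027355200, p(150)=40853235313, p(151)=45060624582, p(152)=49686288421, p(153)=54770336324, p(154)=60356673280, p(155)=66493182097, p(156)=73232243759, p(157)=80630964769, p(158)=88751778802, p(159)=97662728555.
Final step: p(160) = p(159) + p(158) - p(155) - p(153) + p(148) + p(145) - p(138) - p(134) + p(125) + p(120) - p(109) - p(103) + p(90) + p(83) - p(68) - p(60) + p(43) + p(34) - p(15) - p(5)
= 97662728555 + 88751778802 - 66493182097 - 54770336324 + 33549419497 + 24908858009 - 12292341831 - 8149040695 + 3163127352 + 1844349560 - 541946240 - 271248950 + 56634173 + 23338469 - 3087735 - 966467 + 63261 + 12310 - 176 - 7
= 107438159466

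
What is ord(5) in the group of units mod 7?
6

7 is prime, so ord(5) divides φ(7) = 6.
Divisors of 6: 1, 2, 3, 6.
Repeated squaring: 5^1 ≡ 5, 5^2 ≡ 4, 5^4 ≡ 2 (mod 7).
Test 5^d mod 7 for each divisor d in increasing order:
5^1 ≡ 5
5^2 ≡ 4
5^3 = 5^2·5^1 ≡ 6
5^6 = 5^4·5^2 ≡ 1  ← first divisor giving 1
The order is 6.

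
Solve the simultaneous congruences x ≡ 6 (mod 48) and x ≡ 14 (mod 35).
294

Using Chinese Remainder Theorem:
M = 48 × 35 = 1680
M1 = 35, M2 = 48
y1 = 35^(-1) mod 48 = 11
y2 = 48^(-1) mod 35 = 27
x = (6×35×11 + 14×48×27) mod 1680 = 294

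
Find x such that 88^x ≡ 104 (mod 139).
55

Baby-step giant-step with step n = ⌈√139⌉ = 12.
Baby steps 88^j mod 139 (j:value) for j=0..11: 0:1, 1:88, 2:99, 3:94, 4:71, 5:132, 6:79, 7:2, 8:37, 9:59, 10:49, 11:3.
Giant-step multiplier: 88^(-12) ≡ 88^(138-12) = 88^126 ≡ 129 (mod 139).
Giant steps γ_i = 104·129^i mod 139: γ_0=104, γ_1=72, γ_2=114, γ_3=111, γ_4=2 (in table at j=7).
x = i·n + j = 4·12 + 7 = 55.
Check: 88^55 ≡ 104 (mod 139).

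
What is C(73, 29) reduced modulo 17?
0

Using Lucas' theorem:
Write n=73 and k=29 in base 17:
n in base 17: [4, 5]
k in base 17: [1, 12]
C(73,29) mod 17 = ∏ C(n_i, k_i) mod 17
Digit binomials (mod 17): C(4,1) = 4; C(5,12) = 0 (k_i > n_i)
Product: 4 × 0 = 0 ≡ 0 (mod 17)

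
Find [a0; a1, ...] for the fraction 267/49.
[5; 2, 4, 2, 2]

Euclidean algorithm steps:
267 = 5 × 49 + 22
49 = 2 × 22 + 5
22 = 4 × 5 + 2
5 = 2 × 2 + 1
2 = 2 × 1 + 0
Continued fraction: [5; 2, 4, 2, 2]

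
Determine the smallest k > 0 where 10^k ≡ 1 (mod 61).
60

61 is prime, so ord(10) divides φ(61) = 60.
Divisors of 60: 1, 2, 3, 4, 5, 6, 10, 12, 15, 20, 30, 60.
Repeated squaring: 10^1 ≡ 10, 10^2 ≡ 39, 10^4 ≡ 57, 10^8 ≡ 16, 10^16 ≡ 12, 10^32 ≡ 22 (mod 61).
Test 10^d mod 61 for each divisor d in increasing order:
10^1 ≡ 10
10^2 ≡ 39
10^3 = 10^2·10^1 ≡ 24
10^4 ≡ 57
10^5 = 10^4·10^1 ≡ 21
10^6 = 10^4·10^2 ≡ 27
10^10 = 10^8·10^2 ≡ 14
10^12 = 10^8·10^4 ≡ 58
10^15 = 10^8·10^4·10^2·10^1 ≡ 50
10^20 = 10^16·10^4 ≡ 13
10^30 = 10^16·10^8·10^4·10^2 ≡ 60
10^60 = 10^32·10^16·10^8·10^4 ≡ 1  ← first divisor giving 1
The order is 60.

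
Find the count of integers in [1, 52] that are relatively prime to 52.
24

52 = 2^2 × 13
φ(n) = n × ∏(1 - 1/p) for each prime p dividing n
φ(52) = 52 × (1 - 1/2) × (1 - 1/13) = 24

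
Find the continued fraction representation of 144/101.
[1; 2, 2, 1, 6, 2]

Euclidean algorithm steps:
144 = 1 × 101 + 43
101 = 2 × 43 + 15
43 = 2 × 15 + 13
15 = 1 × 13 + 2
13 = 6 × 2 + 1
2 = 2 × 1 + 0
Continued fraction: [1; 2, 2, 1, 6, 2]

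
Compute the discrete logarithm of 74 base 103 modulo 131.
84

Baby-step giant-step with step n = ⌈√131⌉ = 12.
Baby steps 103^j mod 131 (j:value) for j=0..11: 0:1, 1:103, 2:129, 3:56, 4:4, 5:19, 6:123, 7:93, 8:16, 9:76, 10:99, 11:110.
Giant-step multiplier: 103^(-12) ≡ 103^(130-12) = 103^118 ≡ 43 (mod 131).
Giant steps γ_i = 74·43^i mod 131: γ_0=74, γ_1=38, γ_2=62, γ_3=46, γ_4=13, γ_5=35, γ_6=64, γ_7=1 (in table at j=0).
x = i·n + j = 7·12 + 0 = 84.
Check: 103^84 ≡ 74 (mod 131).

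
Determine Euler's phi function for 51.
32

51 = 3 × 17
φ(n) = n × ∏(1 - 1/p) for each prime p dividing n
φ(51) = 51 × (1 - 1/3) × (1 - 1/17) = 32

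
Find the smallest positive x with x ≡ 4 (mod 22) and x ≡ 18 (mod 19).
246

Using Chinese Remainder Theorem:
M = 22 × 19 = 418
M1 = 19, M2 = 22
y1 = 19^(-1) mod 22 = 7
y2 = 22^(-1) mod 19 = 13
x = (4×19×7 + 18×22×13) mod 418 = 246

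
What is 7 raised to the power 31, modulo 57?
7

Repeated squaring. Binary of 31 = 11111.
7^1 ≡ 7 (mod 57); 7^2 ≡ 49 (mod 57); 7^4 ≡ 7 (mod 57); 7^8 ≡ 49 (mod 57); 7^16 ≡ 7 (mod 57)
7^31 = 7^1 × 7^2 × 7^4 × 7^8 × 7^16 ≡ 7 (mod 57)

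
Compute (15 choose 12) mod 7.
0

Using Lucas' theorem:
Write n=15 and k=12 in base 7:
n in base 7: [2, 1]
k in base 7: [1, 5]
C(15,12) mod 7 = ∏ C(n_i, k_i) mod 7
Digit binomials (mod 7): C(2,1) = 2; C(1,5) = 0 (k_i > n_i)
Product: 2 × 0 = 0 ≡ 0 (mod 7)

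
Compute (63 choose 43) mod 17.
14

Using Lucas' theorem:
Write n=63 and k=43 in base 17:
n in base 17: [3, 12]
k in base 17: [2, 9]
C(63,43) mod 17 = ∏ C(n_i, k_i) mod 17
Digit binomials (mod 17): C(3,2) = 3; C(12,9) = 220 ≡ 16
Product: 3 × 16 = 48 ≡ 14 (mod 17)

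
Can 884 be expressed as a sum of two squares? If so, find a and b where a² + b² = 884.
10² + 28² (a=10, b=28)

Factorization: 884 = 2^2 × 13 × 17
By Fermat: n is sum of two squares iff every prime p ≡ 3 (mod 4) appears to even power.
All primes ≡ 3 (mod 4) appear to even power.
Search a = 0, 1, 2, … for 884 - a² a perfect square: first hit at a = 10: 884 - 100 = 784 = 28².
884 = 10² + 28² = 100 + 784 ✓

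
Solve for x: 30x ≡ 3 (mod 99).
x ≡ 10 (mod 33)

gcd(30, 99) = 3, which divides 3, so solutions exist.
Divide through by 3: 10x ≡ 1 (mod 33).
Find 10^(-1) mod 33 by the extended Euclidean algorithm:
33 = 3 × 10 + 3  ⟹  3 = (1)·33 + (-3)·10
10 = 3 × 3 + 1  ⟹  1 = (-3)·33 + (10)·10
So (10)·10 ≡ 1 (mod 33), i.e. 10^(-1) ≡ 10 (mod 33).
x ≡ 10 × 1 = 10 ≡ 10 (mod 33).
Check: 30 × 10 = 300 ≡ 3 (mod 99).
x ≡ 10 (mod 33), giving 3 solutions mod 99.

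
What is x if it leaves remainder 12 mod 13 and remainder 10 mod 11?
142

Using Chinese Remainder Theorem:
M = 13 × 11 = 143
M1 = 11, M2 = 13
y1 = 11^(-1) mod 13 = 6
y2 = 13^(-1) mod 11 = 6
x = (12×11×6 + 10×13×6) mod 143 = 142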